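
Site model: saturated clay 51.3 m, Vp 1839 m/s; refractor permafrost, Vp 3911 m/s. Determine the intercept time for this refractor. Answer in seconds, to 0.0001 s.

0.0492 s

tᵢ = 2h·√(V₂²−V₁²)/(V₁V₂).
√(V₂²−V₁²) = √(3911²−1839²) = 3451.7 m/s.
tᵢ = 2·51.3·3451.7/(1839·3911) = 0.04924 s.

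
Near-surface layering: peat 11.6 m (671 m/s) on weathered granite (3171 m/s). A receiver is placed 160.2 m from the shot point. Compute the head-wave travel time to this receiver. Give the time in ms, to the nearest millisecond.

84 ms

θ_c = arcsin(V₁/V₂) = arcsin(671/3171) = 12.22°, cos θ_c = 0.9774.
Intercept time tᵢ = 2h cos θ_c / V₁ = 2·11.6·0.9774/671 = 0.03379 s.
t = x/V₂ + tᵢ = 160.2/3171 + 0.03379 = 0.08431 s.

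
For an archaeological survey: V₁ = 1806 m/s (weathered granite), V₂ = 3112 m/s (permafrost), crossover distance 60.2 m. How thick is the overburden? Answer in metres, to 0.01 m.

15.51 m

x_cross = 2h·√((V₂+V₁)/(V₂−V₁)) → h = x_cross / (2·√((V₂+V₁)/(V₂−V₁))).
√((V₂+V₁)/(V₂−V₁)) = √((3112+1806)/(3112−1806)) = 1.9405.
h = 60.2 / (2·1.9405) = 15.51 m.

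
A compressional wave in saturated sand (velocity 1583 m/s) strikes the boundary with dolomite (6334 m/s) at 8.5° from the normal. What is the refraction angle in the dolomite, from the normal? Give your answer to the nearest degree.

Snell's law: sin θ₂ = (V₂/V₁)·sin θ₁ = (6334/1583)·sin 8.5° = 0.5914.
θ₂ = arcsin 0.5914 = 36.26° from the normal.

36°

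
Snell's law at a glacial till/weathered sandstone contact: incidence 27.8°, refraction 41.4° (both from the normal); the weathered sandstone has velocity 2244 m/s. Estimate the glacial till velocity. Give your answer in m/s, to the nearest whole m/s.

1583 m/s

sin 27.8° = 0.4664; sin 41.4° = 0.6613.
V₁ = V₂·(sin θ₁/sin θ₂) = 2244·(0.4664/0.6613) = 1582.57 m/s.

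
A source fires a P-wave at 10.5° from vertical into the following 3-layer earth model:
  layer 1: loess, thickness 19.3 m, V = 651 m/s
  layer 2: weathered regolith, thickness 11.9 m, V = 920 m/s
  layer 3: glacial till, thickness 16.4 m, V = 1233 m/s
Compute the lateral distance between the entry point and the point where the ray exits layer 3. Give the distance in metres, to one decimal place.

12.8 m

Apply Snell's law at each interface; in layer i the horizontal offset is hᵢ·tan θᵢ.
Layer 1: θ = 10.50°; offset = 19.3·tan 10.50° = 3.577 m.
Layer 2: sin θ = 920·sin 10.5°/651 = 0.2575, θ = 14.92°; offset = 11.9·tan 14.92° = 3.172 m.
Layer 3: sin θ = 1233·sin 10.5°/651 = 0.3452, θ = 20.19°; offset = 16.4·tan 20.19° = 6.031 m.
Summing the layer offsets gives 12.780 m.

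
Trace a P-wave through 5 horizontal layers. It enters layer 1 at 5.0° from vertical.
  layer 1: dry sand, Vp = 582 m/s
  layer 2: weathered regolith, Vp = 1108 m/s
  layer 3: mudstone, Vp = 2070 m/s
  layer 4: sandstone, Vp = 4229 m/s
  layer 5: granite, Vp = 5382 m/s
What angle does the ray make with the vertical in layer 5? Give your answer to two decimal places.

Ray parameter p = sin 5.0° / 582 = 1.4975e-04 s/m.
sin θ_5 = p·V_5 = 1.4975e-04 × 5382 = 0.8060.
θ_5 = 53.70° from the vertical.

53.70°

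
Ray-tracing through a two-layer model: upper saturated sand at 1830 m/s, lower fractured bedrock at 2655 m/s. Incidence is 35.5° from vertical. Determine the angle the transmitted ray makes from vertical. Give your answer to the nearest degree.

Snell's law: sin θ₂ = (V₂/V₁)·sin θ₁ = (2655/1830)·sin 35.5° = 0.8425.
θ₂ = sin⁻¹(0.8425) = 57.40° (from vertical).

57°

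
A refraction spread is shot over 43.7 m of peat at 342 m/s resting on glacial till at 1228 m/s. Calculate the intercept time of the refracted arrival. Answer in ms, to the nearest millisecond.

θ_c = arcsin(V₁/V₂) = arcsin(342/1228) = 16.17°; cos θ_c = 0.9604.
tᵢ = 2h·cos θ_c / V₁ = 2·43.7·0.9604 / 342 = 0.24544 s.

245 ms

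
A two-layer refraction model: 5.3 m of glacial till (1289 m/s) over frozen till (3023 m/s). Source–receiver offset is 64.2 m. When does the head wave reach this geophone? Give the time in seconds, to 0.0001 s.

0.0287 s

t = x/V₂ + 2h·√(V₂²−V₁²)/(V₁V₂).
√(V₂²−V₁²) = √(3023²−1289²) = 2734.4 m/s; delay term = 2·5.3·2734.4/(1289·3023) = 0.00744 s.
t = 64.2/3023 + 0.00744 = 0.02868 s.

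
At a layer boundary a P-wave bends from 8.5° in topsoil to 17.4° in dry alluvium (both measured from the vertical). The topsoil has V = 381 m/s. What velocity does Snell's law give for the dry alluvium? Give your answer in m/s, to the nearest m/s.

Snell's law: sin 8.5°/V₁ = sin 17.4°/V₂.
V₂ = V₁·sin 17.4°/sin 8.5° = 381 × 2.0232 = 770.82 m/s.

771 m/s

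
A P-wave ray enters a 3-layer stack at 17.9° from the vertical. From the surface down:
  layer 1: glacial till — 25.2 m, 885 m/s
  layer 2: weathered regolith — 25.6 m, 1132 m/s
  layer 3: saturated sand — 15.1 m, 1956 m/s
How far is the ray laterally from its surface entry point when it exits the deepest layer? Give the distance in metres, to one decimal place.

33.1 m

Ray parameter p = sin 17.9° / 885 m/s = 3.4730e-04 s/m.
Layer 1: θ = 17.90°; offset = 25.2·tan 17.90° = 8.139 m.
Layer 2: sin θ = p·1132 = 0.3931 → θ = 23.15°; offset = 25.6·tan 23.15° = 10.946 m.
Layer 3: sin θ = p·1956 = 0.6793 → θ = 42.79°; offset = 15.1·tan 42.79° = 13.978 m.
Total horizontal offset = 33.063 m.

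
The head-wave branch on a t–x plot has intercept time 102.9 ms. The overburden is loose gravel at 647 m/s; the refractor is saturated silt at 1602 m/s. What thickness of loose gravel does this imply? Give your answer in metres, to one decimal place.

h = tᵢ·V₁·V₂ / (2·√(V₂²−V₁²)).
√(V₂²−V₁²) = √(1602² − 647²) = 1465.5 m/s.
h = 0.1029 s × 647 × 1602 / (2 × 1465.5) = 36.39 m.

36.4 m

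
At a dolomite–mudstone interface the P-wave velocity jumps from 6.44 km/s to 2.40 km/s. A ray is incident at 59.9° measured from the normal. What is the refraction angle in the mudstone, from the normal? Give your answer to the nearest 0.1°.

18.8°

Snell's law: sin θ₂ = (V₂/V₁)·sin θ₁ = (2.40/6.44)·sin 59.9° = 0.3224.
θ₂ = arcsin 0.3224 = 18.81° from the normal.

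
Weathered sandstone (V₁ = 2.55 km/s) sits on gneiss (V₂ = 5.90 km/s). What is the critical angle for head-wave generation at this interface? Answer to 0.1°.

25.6°

At critical incidence the refracted ray runs along the interface (θ₂ = 90°), so sin θ_c = V₁/V₂.
θ_c = arcsin(2.55/5.90) = arcsin 0.4322 = 25.61°.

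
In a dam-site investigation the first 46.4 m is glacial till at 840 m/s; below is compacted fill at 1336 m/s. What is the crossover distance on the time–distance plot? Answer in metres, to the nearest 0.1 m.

194.4 m

θ_c = arcsin(840/1336) = 38.96°, so cos θ_c = 0.7776 and tᵢ = 2h cos θ_c/V₁ = 0.0859 s.
At crossover x/V₁ = x/V₂ + tᵢ ⇒ x = tᵢ/(1/V₁ − 1/V₂) = 0.08591/(1.1905e-03 − 7.4850e-04) = 194.37 m.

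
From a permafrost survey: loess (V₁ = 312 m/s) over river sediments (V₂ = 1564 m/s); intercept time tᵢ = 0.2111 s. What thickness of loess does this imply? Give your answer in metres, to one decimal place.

h = tᵢ·V₁·V₂ / (2·√(V₂²−V₁²)).
√(V₂²−V₁²) = √(1564² − 312²) = 1532.6 m/s.
h = 0.2111 s × 312 × 1564 / (2 × 1532.6) = 33.61 m.

33.6 m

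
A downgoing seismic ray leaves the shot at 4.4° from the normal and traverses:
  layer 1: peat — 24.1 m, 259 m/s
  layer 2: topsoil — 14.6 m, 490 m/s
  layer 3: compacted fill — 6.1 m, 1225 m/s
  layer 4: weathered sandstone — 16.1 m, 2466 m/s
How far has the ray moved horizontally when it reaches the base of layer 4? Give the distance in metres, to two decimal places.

p = sin θ₁/V₁ = sin 4.4°/259 = 2.9621e-04 s/m is conserved through the stack.
Layer 1: θ = 4.40°; offset = 24.1·tan 4.40° = 1.8544 m.
Layer 2: sin θ = p·490 = 0.1451 → θ = 8.35°; offset = 14.6·tan 8.35° = 2.1418 m.
Layer 3: sin θ = p·1225 = 0.3629 → θ = 21.28°; offset = 6.1·tan 21.28° = 2.3753 m.
Layer 4: sin θ = p·2466 = 0.7305 → θ = 46.92°; offset = 16.1·tan 46.92° = 17.2199 m.
Σ offsets = 23.5914 m.

23.59 m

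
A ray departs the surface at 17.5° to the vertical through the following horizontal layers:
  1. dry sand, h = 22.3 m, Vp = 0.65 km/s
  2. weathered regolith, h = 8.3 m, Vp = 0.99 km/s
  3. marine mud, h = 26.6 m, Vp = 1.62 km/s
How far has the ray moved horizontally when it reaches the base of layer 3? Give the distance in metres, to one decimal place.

Ray parameter p = sin 17.5° / 0.65 km/s = 4.6262e-01 s/km.
Layer 1: θ = 17.50°; offset = 22.3·tan 17.50° = 7.031 m.
Layer 2: sin θ = p·0.99 = 0.4580 → θ = 27.26°; offset = 8.3·tan 27.26° = 4.276 m.
Layer 3: sin θ = p·1.62 = 0.7495 → θ = 48.54°; offset = 26.6·tan 48.54° = 30.111 m.
Total horizontal offset = 41.419 m.

41.4 m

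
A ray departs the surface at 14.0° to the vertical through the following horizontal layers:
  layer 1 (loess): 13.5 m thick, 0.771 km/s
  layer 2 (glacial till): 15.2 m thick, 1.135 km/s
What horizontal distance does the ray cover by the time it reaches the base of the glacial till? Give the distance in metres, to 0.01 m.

9.16 m

Ray parameter p = sin 14.0° / 0.771 km/s = 3.1378e-01 s/km.
Layer 1: θ = 14.00°; offset = 13.5·tan 14.00° = 3.3659 m.
Layer 2: sin θ = p·1.135 = 0.3561 → θ = 20.86°; offset = 15.2·tan 20.86° = 5.7931 m.
Total horizontal offset = 9.1590 m.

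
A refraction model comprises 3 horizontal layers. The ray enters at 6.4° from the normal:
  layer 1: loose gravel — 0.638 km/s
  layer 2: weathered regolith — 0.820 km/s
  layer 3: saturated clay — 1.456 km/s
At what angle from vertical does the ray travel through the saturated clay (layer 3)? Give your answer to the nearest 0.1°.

Ray parameter p = sin 6.4° / 0.638 = 1.7472e-01 s/km.
sin θ_3 = p·V_3 = 1.7472e-01 × 1.456 = 0.2544.
θ_3 = arcsin 0.2544 = 14.74°.

14.7°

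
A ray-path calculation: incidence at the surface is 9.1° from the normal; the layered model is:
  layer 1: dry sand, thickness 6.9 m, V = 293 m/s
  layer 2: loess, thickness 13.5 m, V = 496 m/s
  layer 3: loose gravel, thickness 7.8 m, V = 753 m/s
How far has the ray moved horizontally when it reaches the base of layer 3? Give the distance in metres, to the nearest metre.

p = sin θ₁/V₁ = sin 9.1°/293 = 5.3979e-04 s/m is conserved through the stack.
Layer 1: θ = 9.10°; offset = 6.9·tan 9.10° = 1.105 m.
Layer 2: sin θ = p·496 = 0.2677 → θ = 15.53°; offset = 13.5·tan 15.53° = 3.751 m.
Layer 3: sin θ = p·753 = 0.4065 → θ = 23.98°; offset = 7.8·tan 23.98° = 3.470 m.
Total horizontal offset = 8.327 m.

8 m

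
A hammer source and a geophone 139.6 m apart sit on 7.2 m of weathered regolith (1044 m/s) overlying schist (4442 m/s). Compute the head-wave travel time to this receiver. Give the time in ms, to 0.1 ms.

44.8 ms

θ_c = arcsin(V₁/V₂) = arcsin(1044/4442) = 13.59°, cos θ_c = 0.9720.
Intercept time tᵢ = 2h cos θ_c / V₁ = 2·7.2·0.9720/1044 = 0.01341 s.
t = x/V₂ + tᵢ = 139.6/4442 + 0.01341 = 0.04483 s.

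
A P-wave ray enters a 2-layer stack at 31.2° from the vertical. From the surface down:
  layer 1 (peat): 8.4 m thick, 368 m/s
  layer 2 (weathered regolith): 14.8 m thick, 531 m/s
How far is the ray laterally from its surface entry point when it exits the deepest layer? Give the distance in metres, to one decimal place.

21.7 m

p = sin θ₁/V₁ = sin 31.2°/368 = 1.4077e-03 s/m is conserved through the stack.
Layer 1: θ = 31.20°; offset = 8.4·tan 31.20° = 5.087 m.
Layer 2: sin θ = p·531 = 0.7475 → θ = 48.37°; offset = 14.8·tan 48.37° = 16.654 m.
Σ offsets = 21.741 m.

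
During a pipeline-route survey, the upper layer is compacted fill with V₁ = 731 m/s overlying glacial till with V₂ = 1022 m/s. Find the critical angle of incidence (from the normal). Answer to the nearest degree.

Critical incidence: sin θ_c = V₁/V₂ = 731/1022 = 0.7153.
θ_c = arcsin 0.7153 = 45.66°.

46°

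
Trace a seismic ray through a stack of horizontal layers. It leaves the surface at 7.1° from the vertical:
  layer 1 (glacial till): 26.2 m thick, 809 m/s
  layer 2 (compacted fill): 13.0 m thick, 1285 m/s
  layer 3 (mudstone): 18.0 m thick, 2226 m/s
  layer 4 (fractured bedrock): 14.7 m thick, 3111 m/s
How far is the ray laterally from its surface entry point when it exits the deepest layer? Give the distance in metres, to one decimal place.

p = sin θ₁/V₁ = sin 7.1°/809 = 1.5278e-04 s/m is conserved through the stack.
Layer 1: θ = 7.10°; offset = 26.2·tan 7.10° = 3.263 m.
Layer 2: sin θ = p·1285 = 0.1963 → θ = 11.32°; offset = 13.0·tan 11.32° = 2.603 m.
Layer 3: sin θ = p·2226 = 0.3401 → θ = 19.88°; offset = 18.0·tan 19.88° = 6.510 m.
Layer 4: sin θ = p·3111 = 0.4753 → θ = 28.38°; offset = 14.7·tan 28.38° = 7.941 m.
Total horizontal offset = 20.317 m.

20.3 m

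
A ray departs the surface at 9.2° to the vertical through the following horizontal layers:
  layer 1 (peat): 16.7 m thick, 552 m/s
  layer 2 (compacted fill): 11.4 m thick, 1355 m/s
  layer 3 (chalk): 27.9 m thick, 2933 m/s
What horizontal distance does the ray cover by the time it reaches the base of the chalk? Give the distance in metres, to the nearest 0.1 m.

Ray parameter p = sin 9.2° / 552 m/s = 2.8964e-04 s/m.
Layer 1: θ = 9.20°; offset = 16.7·tan 9.20° = 2.705 m.
Layer 2: sin θ = p·1355 = 0.3925 → θ = 23.11°; offset = 11.4·tan 23.11° = 4.864 m.
Layer 3: sin θ = p·2933 = 0.8495 → θ = 58.16°; offset = 27.9·tan 58.16° = 44.926 m.
Total horizontal offset = 52.495 m.

52.5 m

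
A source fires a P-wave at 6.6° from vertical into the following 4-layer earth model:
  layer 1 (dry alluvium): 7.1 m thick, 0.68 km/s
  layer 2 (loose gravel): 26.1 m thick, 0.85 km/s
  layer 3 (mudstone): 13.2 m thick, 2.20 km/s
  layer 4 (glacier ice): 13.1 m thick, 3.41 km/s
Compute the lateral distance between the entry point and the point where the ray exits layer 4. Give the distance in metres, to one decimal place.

Apply Snell's law at each interface; in layer i the horizontal offset is hᵢ·tan θᵢ.
Layer 1: θ = 6.60°; offset = 7.1·tan 6.60° = 0.821 m.
Layer 2: sin θ = 0.85·sin 6.6°/0.68 = 0.1437, θ = 8.26°; offset = 26.1·tan 8.26° = 3.789 m.
Layer 3: sin θ = 2.20·sin 6.6°/0.68 = 0.3719, θ = 21.83°; offset = 13.2·tan 21.83° = 5.288 m.
Layer 4: sin θ = 3.41·sin 6.6°/0.68 = 0.5764, θ = 35.20°; offset = 13.1·tan 35.20° = 9.240 m.
Σ offsets = 19.138 m.

19.1 m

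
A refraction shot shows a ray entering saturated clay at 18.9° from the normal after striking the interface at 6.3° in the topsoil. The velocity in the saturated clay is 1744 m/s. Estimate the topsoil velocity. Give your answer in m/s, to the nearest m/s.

Snell's law: sin 6.3°/V₁ = sin 18.9°/V₂.
V₁ = V₂·sin 6.3°/sin 18.9° = 1744 × 0.3388 = 590.82 m/s.

591 m/s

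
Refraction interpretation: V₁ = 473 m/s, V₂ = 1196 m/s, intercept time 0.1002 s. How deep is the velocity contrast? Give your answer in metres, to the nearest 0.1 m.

h = tᵢ·V₁·V₂ / (2·√(V₂²−V₁²)).
√(V₂²−V₁²) = √(1196² − 473²) = 1098.5 m/s.
h = 0.1002 s × 473 × 1196 / (2 × 1098.5) = 25.80 m.

25.8 m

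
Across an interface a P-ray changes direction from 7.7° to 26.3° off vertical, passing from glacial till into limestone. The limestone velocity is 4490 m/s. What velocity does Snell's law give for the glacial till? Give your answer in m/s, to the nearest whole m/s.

sin 7.7° = 0.1340; sin 26.3° = 0.4431.
V₁ = V₂·(sin θ₁/sin θ₂) = 4490·(0.1340/0.4431) = 1357.79 m/s.

1358 m/s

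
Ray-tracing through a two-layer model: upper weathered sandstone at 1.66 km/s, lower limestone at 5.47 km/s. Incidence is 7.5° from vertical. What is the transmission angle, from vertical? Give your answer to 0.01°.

Snell's law: sin θ₂ = (V₂/V₁)·sin θ₁ = (5.47/1.66)·sin 7.5° = 0.4301.
θ₂ = sin⁻¹(0.4301) = 25.47° (from vertical).

25.47°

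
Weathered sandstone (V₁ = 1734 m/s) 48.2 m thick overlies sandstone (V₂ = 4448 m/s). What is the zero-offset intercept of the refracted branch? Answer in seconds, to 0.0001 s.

tᵢ = 2h·√(V₂²−V₁²)/(V₁V₂).
√(V₂²−V₁²) = √(4448²−1734²) = 4096.1 m/s.
tᵢ = 2·48.2·4096.1/(1734·4448) = 0.05120 s.

0.0512 s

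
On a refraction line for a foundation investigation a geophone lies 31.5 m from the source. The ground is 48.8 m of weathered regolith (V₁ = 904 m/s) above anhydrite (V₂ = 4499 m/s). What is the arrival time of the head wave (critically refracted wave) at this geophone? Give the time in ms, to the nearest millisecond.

113 ms

θ_c = arcsin(V₁/V₂) = arcsin(904/4499) = 11.59°, cos θ_c = 0.9796.
Intercept time tᵢ = 2h cos θ_c / V₁ = 2·48.8·0.9796/904 = 0.10576 s.
t = x/V₂ + tᵢ = 31.5/4499 + 0.10576 = 0.11276 s.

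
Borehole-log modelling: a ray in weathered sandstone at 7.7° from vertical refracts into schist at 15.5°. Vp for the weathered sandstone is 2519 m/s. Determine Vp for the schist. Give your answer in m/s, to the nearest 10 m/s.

sin 7.7° = 0.1340; sin 15.5° = 0.2672.
V₂ = V₁·(sin θ₂/sin θ₁) = 2519·(0.2672/0.1340) = 5024.20 m/s.

5020 m/s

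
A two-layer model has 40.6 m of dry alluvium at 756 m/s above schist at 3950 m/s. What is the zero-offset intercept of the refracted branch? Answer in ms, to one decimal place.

θ_c = arcsin(V₁/V₂) = arcsin(756/3950) = 11.03°; cos θ_c = 0.9815.
tᵢ = 2h·cos θ_c / V₁ = 2·40.6·0.9815 / 756 = 0.10542 s.

105.4 ms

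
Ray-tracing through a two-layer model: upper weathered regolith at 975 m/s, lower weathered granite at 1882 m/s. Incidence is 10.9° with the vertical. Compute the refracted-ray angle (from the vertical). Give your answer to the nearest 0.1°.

Snell's law: sin θ₂ = (V₂/V₁)·sin θ₁ = (1882/975)·sin 10.9° = 0.3650.
θ₂ = sin⁻¹(0.3650) = 21.41° (from vertical).

21.4°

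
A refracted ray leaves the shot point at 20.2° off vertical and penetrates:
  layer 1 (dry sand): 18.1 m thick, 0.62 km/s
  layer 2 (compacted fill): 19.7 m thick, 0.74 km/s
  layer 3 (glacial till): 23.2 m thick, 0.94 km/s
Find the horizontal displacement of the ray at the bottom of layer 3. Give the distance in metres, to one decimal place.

Apply Snell's law at each interface; in layer i the horizontal offset is hᵢ·tan θᵢ.
Layer 1: θ = 20.20°; offset = 18.1·tan 20.20° = 6.660 m.
Layer 2: sin θ = 0.74·sin 20.2°/0.62 = 0.4121, θ = 24.34°; offset = 19.7·tan 24.34° = 8.911 m.
Layer 3: sin θ = 0.94·sin 20.2°/0.62 = 0.5235, θ = 31.57°; offset = 23.2·tan 31.57° = 14.255 m.
Σ offsets = 29.826 m.

29.8 m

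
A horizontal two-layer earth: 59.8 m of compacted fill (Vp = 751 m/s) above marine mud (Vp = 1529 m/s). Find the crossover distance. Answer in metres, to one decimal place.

204.7 m

x_cross = 2h·√((V₂+V₁)/(V₂−V₁)).
(V₂+V₁)/(V₂−V₁) = (1529+751)/(1529−751) = 2.9306; √ = 1.7119.
x_cross = 2·59.8·1.7119 = 204.74 m.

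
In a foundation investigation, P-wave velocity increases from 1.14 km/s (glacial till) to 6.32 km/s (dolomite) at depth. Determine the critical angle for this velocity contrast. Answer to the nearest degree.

At critical incidence the refracted ray runs along the interface (θ₂ = 90°), so sin θ_c = V₁/V₂.
θ_c = arcsin(1.14/6.32) = arcsin 0.1804 = 10.39°.

10°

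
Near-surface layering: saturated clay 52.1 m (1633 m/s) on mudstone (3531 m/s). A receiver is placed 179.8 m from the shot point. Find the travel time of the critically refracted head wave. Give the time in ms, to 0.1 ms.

107.5 ms

θ_c = arcsin(V₁/V₂) = arcsin(1633/3531) = 27.55°, cos θ_c = 0.8866.
Intercept time tᵢ = 2h cos θ_c / V₁ = 2·52.1·0.8866/1633 = 0.05658 s.
t = x/V₂ + tᵢ = 179.8/3531 + 0.05658 = 0.10750 s.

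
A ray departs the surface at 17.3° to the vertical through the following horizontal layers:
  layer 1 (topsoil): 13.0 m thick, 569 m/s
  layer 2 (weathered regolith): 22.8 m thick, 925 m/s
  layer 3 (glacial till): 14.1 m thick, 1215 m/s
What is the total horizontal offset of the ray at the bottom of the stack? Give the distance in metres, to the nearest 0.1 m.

28.2 m

Ray parameter p = sin 17.3° / 569 m/s = 5.2263e-04 s/m.
Layer 1: θ = 17.30°; offset = 13.0·tan 17.30° = 4.049 m.
Layer 2: sin θ = p·925 = 0.4834 → θ = 28.91°; offset = 22.8·tan 28.91° = 12.591 m.
Layer 3: sin θ = p·1215 = 0.6350 → θ = 39.42°; offset = 14.1·tan 39.42° = 11.590 m.
Σ offsets = 28.230 m.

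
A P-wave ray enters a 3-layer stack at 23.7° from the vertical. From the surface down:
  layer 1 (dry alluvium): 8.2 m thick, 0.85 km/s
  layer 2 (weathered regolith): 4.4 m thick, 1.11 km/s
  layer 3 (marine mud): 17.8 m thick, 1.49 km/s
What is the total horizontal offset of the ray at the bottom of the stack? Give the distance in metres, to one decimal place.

Ray parameter p = sin 23.7° / 0.85 km/s = 4.7288e-01 s/km.
Layer 1: θ = 23.70°; offset = 8.2·tan 23.70° = 3.600 m.
Layer 2: sin θ = p·1.11 = 0.5249 → θ = 31.66°; offset = 4.4·tan 31.66° = 2.713 m.
Layer 3: sin θ = p·1.49 = 0.7046 → θ = 44.80°; offset = 17.8·tan 44.80° = 17.674 m.
Total horizontal offset = 23.987 m.

24.0 m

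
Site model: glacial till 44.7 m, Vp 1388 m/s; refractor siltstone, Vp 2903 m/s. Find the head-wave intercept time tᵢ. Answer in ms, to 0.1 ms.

tᵢ = 2h·√(V₂²−V₁²)/(V₁V₂).
√(V₂²−V₁²) = √(2903²−1388²) = 2549.7 m/s.
tᵢ = 2·44.7·2549.7/(1388·2903) = 0.05657 s.

56.6 ms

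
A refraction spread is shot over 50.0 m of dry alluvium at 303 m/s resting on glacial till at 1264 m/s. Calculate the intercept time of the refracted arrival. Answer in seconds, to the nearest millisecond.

0.320 s

θ_c = arcsin(V₁/V₂) = arcsin(303/1264) = 13.87°; cos θ_c = 0.9708.
tᵢ = 2h·cos θ_c / V₁ = 2·50.0·0.9708 / 303 = 0.32041 s.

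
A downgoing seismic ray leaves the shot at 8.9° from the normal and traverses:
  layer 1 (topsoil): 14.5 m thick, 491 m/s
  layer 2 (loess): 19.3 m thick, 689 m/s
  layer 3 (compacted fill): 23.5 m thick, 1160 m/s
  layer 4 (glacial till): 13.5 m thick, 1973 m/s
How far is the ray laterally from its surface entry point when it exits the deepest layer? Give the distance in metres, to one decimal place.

Apply Snell's law at each interface; in layer i the horizontal offset is hᵢ·tan θᵢ.
Layer 1: θ = 8.90°; offset = 14.5·tan 8.90° = 2.271 m.
Layer 2: sin θ = 689·sin 8.9°/491 = 0.2171, θ = 12.54°; offset = 19.3·tan 12.54° = 4.292 m.
Layer 3: sin θ = 1160·sin 8.9°/491 = 0.3655, θ = 21.44°; offset = 23.5·tan 21.44° = 9.228 m.
Layer 4: sin θ = 1973·sin 8.9°/491 = 0.6217, θ = 38.44°; offset = 13.5·tan 38.44° = 10.715 m.
Σ offsets = 26.506 m.

26.5 m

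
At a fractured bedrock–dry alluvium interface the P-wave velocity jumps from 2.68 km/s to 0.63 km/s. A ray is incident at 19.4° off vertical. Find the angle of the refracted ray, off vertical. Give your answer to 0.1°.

4.5°

sin θ₁/V₁ = sin θ₂/V₂ ⇒ sin θ₂ = 0.63·sin 19.4°/2.68 = 0.63·0.3322/2.68 = 0.0781.
θ₂ = sin⁻¹(0.0781) = 4.48° (from vertical).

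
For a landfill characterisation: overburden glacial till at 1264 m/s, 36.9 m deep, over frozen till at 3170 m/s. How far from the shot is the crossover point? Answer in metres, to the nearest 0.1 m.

112.6 m

x_cross = 2h·√((V₂+V₁)/(V₂−V₁)).
(V₂+V₁)/(V₂−V₁) = (3170+1264)/(3170−1264) = 2.3263; √ = 1.5252.
x_cross = 2·36.9·1.5252 = 112.56 m.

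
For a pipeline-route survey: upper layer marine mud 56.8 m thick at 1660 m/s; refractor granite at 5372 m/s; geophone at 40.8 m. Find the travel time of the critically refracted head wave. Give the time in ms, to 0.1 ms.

72.7 ms

θ_c = arcsin(V₁/V₂) = arcsin(1660/5372) = 18.00°, cos θ_c = 0.9511.
Intercept time tᵢ = 2h cos θ_c / V₁ = 2·56.8·0.9511/1660 = 0.06508 s.
t = x/V₂ + tᵢ = 40.8/5372 + 0.06508 = 0.07268 s.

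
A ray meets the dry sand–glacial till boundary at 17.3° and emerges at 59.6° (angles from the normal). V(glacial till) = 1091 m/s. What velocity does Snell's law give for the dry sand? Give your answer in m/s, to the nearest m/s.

sin 17.3° = 0.2974; sin 59.6° = 0.8625.
V₁ = V₂·(sin θ₁/sin θ₂) = 1091·(0.2974/0.8625) = 376.15 m/s.

376 m/s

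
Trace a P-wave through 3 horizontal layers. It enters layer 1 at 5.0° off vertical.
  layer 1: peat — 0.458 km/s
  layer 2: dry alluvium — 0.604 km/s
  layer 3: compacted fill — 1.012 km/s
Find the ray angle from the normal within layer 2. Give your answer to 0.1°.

Ray parameter p = sin 5.0° / 0.458 = 1.9030e-01 s/km.
sin θ_2 = p·V_2 = 1.9030e-01 × 0.604 = 0.1149.
θ_2 = arcsin 0.1149 = 6.60°.

6.6°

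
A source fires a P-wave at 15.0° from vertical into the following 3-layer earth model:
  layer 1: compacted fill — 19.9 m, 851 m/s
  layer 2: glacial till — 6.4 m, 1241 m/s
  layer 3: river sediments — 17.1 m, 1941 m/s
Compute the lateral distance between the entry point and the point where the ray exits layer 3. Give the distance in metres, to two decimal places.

20.45 m

Ray parameter p = sin 15.0° / 851 m/s = 3.0414e-04 s/m.
Layer 1: θ = 15.00°; offset = 19.9·tan 15.00° = 5.3322 m.
Layer 2: sin θ = p·1241 = 0.3774 → θ = 22.17°; offset = 6.4·tan 22.17° = 2.6085 m.
Layer 3: sin θ = p·1941 = 0.5903 → θ = 36.18°; offset = 17.1·tan 36.18° = 12.5062 m.
Summing the layer offsets gives 20.4469 m.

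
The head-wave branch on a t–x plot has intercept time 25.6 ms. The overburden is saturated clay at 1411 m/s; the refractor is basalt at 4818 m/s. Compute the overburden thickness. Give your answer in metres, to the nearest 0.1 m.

18.9 m

θ_c = arcsin(1411/4818) = 17.03°; cos θ_c = 0.9562.
tᵢ = 2h cos θ_c/V₁ ⇒ h = tᵢ·V₁/(2 cos θ_c) = 0.0256·1411/(2·0.9562) = 18.89 m.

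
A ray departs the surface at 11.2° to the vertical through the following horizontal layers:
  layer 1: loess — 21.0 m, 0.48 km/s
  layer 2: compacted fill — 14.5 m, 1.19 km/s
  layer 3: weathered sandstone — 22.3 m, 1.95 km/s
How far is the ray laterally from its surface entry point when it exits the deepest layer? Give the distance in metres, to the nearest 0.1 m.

p = sin θ₁/V₁ = sin 11.2°/0.48 = 4.0465e-01 s/km is conserved through the stack.
Layer 1: θ = 11.20°; offset = 21.0·tan 11.20° = 4.158 m.
Layer 2: sin θ = p·1.19 = 0.4815 → θ = 28.79°; offset = 14.5·tan 28.79° = 7.967 m.
Layer 3: sin θ = p·1.95 = 0.7891 → θ = 52.10°; offset = 22.3·tan 52.10° = 28.645 m.
Summing the layer offsets gives 40.770 m.

40.8 m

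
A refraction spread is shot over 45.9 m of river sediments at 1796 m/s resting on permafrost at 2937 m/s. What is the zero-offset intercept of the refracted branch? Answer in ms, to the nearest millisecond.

tᵢ = 2h·√(V₂²−V₁²)/(V₁V₂).
√(V₂²−V₁²) = √(2937²−1796²) = 2323.9 m/s.
tᵢ = 2·45.9·2323.9/(1796·2937) = 0.04044 s.

40 ms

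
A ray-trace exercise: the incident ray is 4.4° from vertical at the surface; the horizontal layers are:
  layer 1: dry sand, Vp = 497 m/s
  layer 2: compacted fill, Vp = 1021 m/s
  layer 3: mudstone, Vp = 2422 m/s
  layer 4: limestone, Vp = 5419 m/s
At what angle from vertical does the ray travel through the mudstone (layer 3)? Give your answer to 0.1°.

22.0°

Ray parameter p = sin 4.4° / 497 = 1.5436e-04 s/m.
sin θ_3 = p·V_3 = 1.5436e-04 × 2422 = 0.3739.
θ_3 = 21.95° from the vertical.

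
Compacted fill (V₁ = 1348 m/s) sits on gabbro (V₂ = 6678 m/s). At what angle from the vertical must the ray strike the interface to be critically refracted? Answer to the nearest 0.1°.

11.6°

Critical incidence: sin θ_c = V₁/V₂ = 1348/6678 = 0.2019.
θ_c = arcsin 0.2019 = 11.65°.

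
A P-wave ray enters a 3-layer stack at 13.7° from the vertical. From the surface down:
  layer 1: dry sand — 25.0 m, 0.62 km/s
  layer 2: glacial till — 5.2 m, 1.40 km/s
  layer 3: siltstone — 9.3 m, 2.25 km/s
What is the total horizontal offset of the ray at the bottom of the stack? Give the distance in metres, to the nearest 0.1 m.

25.0 m

Apply Snell's law at each interface; in layer i the horizontal offset is hᵢ·tan θᵢ.
Layer 1: θ = 13.70°; offset = 25.0·tan 13.70° = 6.094 m.
Layer 2: sin θ = 1.40·sin 13.7°/0.62 = 0.5348, θ = 32.33°; offset = 5.2·tan 32.33° = 3.291 m.
Layer 3: sin θ = 2.25·sin 13.7°/0.62 = 0.8595, θ = 59.26°; offset = 9.3·tan 59.26° = 15.638 m.
Total horizontal offset = 25.023 m.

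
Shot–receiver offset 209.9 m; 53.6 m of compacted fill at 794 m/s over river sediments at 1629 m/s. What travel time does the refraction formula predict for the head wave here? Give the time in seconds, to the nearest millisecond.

t = x/V₂ + 2h·√(V₂²−V₁²)/(V₁V₂).
√(V₂²−V₁²) = √(1629²−794²) = 1422.4 m/s; delay term = 2·53.6·1422.4/(794·1629) = 0.11789 s.
t = 209.9/1629 + 0.11789 = 0.24674 s.

0.247 s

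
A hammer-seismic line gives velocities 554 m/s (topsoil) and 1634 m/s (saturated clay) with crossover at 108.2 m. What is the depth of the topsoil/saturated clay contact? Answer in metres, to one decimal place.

h = (x_cross/2)·√((V₂−V₁)/(V₂+V₁)).
(V₂−V₁)/(V₂+V₁) = (1634−554)/(1634+554) = 0.4936; √ = 0.7026.
h = (108.2/2)·0.7026 = 38.01 m.

38.0 m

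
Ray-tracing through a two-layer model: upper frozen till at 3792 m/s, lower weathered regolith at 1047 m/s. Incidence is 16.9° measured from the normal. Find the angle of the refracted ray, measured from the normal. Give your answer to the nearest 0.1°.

4.6°

Snell's law: sin θ₂ = (V₂/V₁)·sin θ₁ = (1047/3792)·sin 16.9° = 0.0803.
θ₂ = arcsin 0.0803 = 4.60° from the normal.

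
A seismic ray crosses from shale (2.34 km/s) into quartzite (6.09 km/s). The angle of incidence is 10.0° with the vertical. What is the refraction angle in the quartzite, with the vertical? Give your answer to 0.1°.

26.9°

sin θ₁/V₁ = sin θ₂/V₂ ⇒ sin θ₂ = 6.09·sin 10.0°/2.34 = 6.09·0.1736/2.34 = 0.4519.
θ₂ = arcsin 0.4519 = 26.87° from the normal.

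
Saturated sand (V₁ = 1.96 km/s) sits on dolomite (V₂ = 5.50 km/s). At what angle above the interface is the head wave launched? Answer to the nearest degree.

Critical incidence: sin θ_c = V₁/V₂ = 1.96/5.50 = 0.3564.
θ_c = arcsin 0.3564 = 20.88°.
Measured from the interface: 90° − 20.88° = 69.12°.

69°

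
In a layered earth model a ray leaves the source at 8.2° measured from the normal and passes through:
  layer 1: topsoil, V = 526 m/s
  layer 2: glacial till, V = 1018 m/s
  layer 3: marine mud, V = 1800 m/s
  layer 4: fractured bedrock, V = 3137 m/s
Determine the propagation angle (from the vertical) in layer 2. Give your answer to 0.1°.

16.0°

Snell's law across each interface conserves sin θ / V, so sin θ_2 = V_2·sin θ₁/V₁.
sin θ_2 = 1018 × sin 8.2° / 526 = 0.2760.
θ_2 = arcsin 0.2760 = 16.02°.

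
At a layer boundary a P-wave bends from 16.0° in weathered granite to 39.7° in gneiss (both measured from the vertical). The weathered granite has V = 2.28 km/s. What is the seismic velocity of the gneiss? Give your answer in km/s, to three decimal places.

Snell's law: sin 16.0°/V₁ = sin 39.7°/V₂.
V₂ = V₁·sin 39.7°/sin 16.0° = 2.28 × 2.3174 = 5.284 km/s.

5.284 km/s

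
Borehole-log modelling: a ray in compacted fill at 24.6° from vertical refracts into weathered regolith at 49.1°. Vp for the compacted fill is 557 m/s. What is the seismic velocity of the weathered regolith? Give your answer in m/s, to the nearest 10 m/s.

Snell's law: sin 24.6°/V₁ = sin 49.1°/V₂.
V₂ = V₁·sin 49.1°/sin 24.6° = 557 × 1.8157 = 1011.36 m/s.

1010 m/s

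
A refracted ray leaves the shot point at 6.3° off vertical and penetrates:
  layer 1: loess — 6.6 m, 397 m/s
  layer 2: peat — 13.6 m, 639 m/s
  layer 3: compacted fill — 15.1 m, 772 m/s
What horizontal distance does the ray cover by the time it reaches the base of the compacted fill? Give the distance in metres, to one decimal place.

6.5 m

Apply Snell's law at each interface; in layer i the horizontal offset is hᵢ·tan θᵢ.
Layer 1: θ = 6.30°; offset = 6.6·tan 6.30° = 0.729 m.
Layer 2: sin θ = 639·sin 6.3°/397 = 0.1766, θ = 10.17°; offset = 13.6·tan 10.17° = 2.440 m.
Layer 3: sin θ = 772·sin 6.3°/397 = 0.2134, θ = 12.32°; offset = 15.1·tan 12.32° = 3.298 m.
Total horizontal offset = 6.467 m.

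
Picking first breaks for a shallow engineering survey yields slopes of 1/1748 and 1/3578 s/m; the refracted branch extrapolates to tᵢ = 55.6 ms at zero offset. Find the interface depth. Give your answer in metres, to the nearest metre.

56 m

θ_c = arcsin(1748/3578) = 29.24°; cos θ_c = 0.8725.
tᵢ = 2h cos θ_c/V₁ ⇒ h = tᵢ·V₁/(2 cos θ_c) = 0.0556·1748/(2·0.8725) = 55.69 m.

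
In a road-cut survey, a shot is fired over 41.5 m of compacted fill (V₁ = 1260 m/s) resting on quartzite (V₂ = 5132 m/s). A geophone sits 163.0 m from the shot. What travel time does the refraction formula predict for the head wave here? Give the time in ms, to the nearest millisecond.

96 ms

θ_c = arcsin(V₁/V₂) = arcsin(1260/5132) = 14.21°, cos θ_c = 0.9694.
Intercept time tᵢ = 2h cos θ_c / V₁ = 2·41.5·0.9694/1260 = 0.06386 s.
t = x/V₂ + tᵢ = 163.0/5132 + 0.06386 = 0.09562 s.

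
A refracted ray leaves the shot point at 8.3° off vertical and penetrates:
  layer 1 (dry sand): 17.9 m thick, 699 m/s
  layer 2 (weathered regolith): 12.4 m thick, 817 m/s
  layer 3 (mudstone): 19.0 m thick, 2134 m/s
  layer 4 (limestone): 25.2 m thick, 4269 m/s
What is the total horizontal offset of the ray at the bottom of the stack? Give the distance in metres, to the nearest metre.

61 m

p = sin θ₁/V₁ = sin 8.3°/699 = 2.0652e-04 s/m is conserved through the stack.
Layer 1: θ = 8.30°; offset = 17.9·tan 8.30° = 2.611 m.
Layer 2: sin θ = p·817 = 0.1687 → θ = 9.71°; offset = 12.4·tan 9.71° = 2.123 m.
Layer 3: sin θ = p·2134 = 0.4407 → θ = 26.15°; offset = 19.0·tan 26.15° = 9.328 m.
Layer 4: sin θ = p·4269 = 0.8816 → θ = 61.84°; offset = 25.2·tan 61.84° = 47.075 m.
Summing the layer offsets gives 61.137 m.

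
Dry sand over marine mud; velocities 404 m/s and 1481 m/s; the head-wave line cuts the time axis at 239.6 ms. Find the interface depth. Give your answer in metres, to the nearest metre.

θ_c = arcsin(404/1481) = 15.83°; cos θ_c = 0.9621.
tᵢ = 2h cos θ_c/V₁ ⇒ h = tᵢ·V₁/(2 cos θ_c) = 0.2396·404/(2·0.9621) = 50.31 m.

50 m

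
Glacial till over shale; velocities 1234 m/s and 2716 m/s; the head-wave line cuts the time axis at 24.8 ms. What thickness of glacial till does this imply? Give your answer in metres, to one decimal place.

17.2 m

θ_c = arcsin(1234/2716) = 27.02°; cos θ_c = 0.8908.
tᵢ = 2h cos θ_c/V₁ ⇒ h = tᵢ·V₁/(2 cos θ_c) = 0.0248·1234/(2·0.8908) = 17.18 m.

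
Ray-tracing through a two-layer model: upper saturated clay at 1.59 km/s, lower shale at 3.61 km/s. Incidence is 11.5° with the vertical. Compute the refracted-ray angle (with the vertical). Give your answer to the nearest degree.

27°

Snell's law: sin θ₂ = (V₂/V₁)·sin θ₁ = (3.61/1.59)·sin 11.5° = 0.4527.
θ₂ = arcsin 0.4527 = 26.91° from the normal.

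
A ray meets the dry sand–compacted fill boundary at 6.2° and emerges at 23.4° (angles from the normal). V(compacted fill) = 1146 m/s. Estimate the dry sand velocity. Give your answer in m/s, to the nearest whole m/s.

312 m/s

sin 6.2° = 0.1080; sin 23.4° = 0.3971.
V₁ = V₂·(sin θ₁/sin θ₂) = 1146·(0.1080/0.3971) = 311.64 m/s.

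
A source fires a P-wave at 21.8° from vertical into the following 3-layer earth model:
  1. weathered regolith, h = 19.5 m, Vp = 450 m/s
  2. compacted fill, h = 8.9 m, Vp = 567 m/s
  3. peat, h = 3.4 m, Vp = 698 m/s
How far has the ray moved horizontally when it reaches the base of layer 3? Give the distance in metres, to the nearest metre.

p = sin θ₁/V₁ = sin 21.8°/450 = 8.2526e-04 s/m is conserved through the stack.
Layer 1: θ = 21.80°; offset = 19.5·tan 21.80° = 7.799 m.
Layer 2: sin θ = p·567 = 0.4679 → θ = 27.90°; offset = 8.9·tan 27.90° = 4.712 m.
Layer 3: sin θ = p·698 = 0.5760 → θ = 35.17°; offset = 3.4·tan 35.17° = 2.396 m.
Σ offsets = 14.908 m.

15 m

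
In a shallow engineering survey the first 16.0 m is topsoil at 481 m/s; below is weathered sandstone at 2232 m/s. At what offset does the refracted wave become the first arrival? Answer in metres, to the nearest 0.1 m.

θ_c = arcsin(481/2232) = 12.44°, so cos θ_c = 0.9765 and tᵢ = 2h cos θ_c/V₁ = 0.0650 s.
At crossover x/V₁ = x/V₂ + tᵢ ⇒ x = tᵢ/(1/V₁ − 1/V₂) = 0.06496/(2.0790e-03 − 4.4803e-04) = 39.83 m.

39.8 m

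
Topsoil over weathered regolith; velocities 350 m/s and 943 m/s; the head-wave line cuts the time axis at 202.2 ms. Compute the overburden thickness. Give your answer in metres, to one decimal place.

38.1 m

θ_c = arcsin(350/943) = 21.79°; cos θ_c = 0.9286.
tᵢ = 2h cos θ_c/V₁ ⇒ h = tᵢ·V₁/(2 cos θ_c) = 0.2022·350/(2·0.9286) = 38.11 m.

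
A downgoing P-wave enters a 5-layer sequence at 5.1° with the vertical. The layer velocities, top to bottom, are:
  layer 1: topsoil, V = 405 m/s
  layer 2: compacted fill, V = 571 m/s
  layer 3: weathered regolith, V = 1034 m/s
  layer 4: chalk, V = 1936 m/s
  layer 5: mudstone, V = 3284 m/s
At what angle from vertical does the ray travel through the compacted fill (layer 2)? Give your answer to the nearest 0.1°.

7.2°

Snell's law across each interface conserves sin θ / V, so sin θ_2 = V_2·sin θ₁/V₁.
sin θ_2 = 571 × sin 5.1° / 405 = 0.1253.
θ_2 = arcsin 0.1253 = 7.20°.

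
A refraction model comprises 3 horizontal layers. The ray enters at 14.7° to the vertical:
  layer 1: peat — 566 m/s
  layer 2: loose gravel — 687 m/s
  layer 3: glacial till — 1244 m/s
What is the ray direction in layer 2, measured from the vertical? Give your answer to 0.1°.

Snell's law across each interface conserves sin θ / V, so sin θ_2 = V_2·sin θ₁/V₁.
sin θ_2 = 687 × sin 14.7° / 566 = 0.3080.
θ_2 = arcsin 0.3080 = 17.94°.

17.9°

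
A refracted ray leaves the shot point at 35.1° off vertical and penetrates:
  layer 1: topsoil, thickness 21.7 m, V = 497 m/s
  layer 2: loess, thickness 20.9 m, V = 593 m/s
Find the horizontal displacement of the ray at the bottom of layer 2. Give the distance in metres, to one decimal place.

35.0 m

Ray parameter p = sin 35.1° / 497 m/s = 1.1570e-03 s/m.
Layer 1: θ = 35.10°; offset = 21.7·tan 35.10° = 15.251 m.
Layer 2: sin θ = p·593 = 0.6861 → θ = 43.32°; offset = 20.9·tan 43.32° = 19.709 m.
Summing the layer offsets gives 34.960 m.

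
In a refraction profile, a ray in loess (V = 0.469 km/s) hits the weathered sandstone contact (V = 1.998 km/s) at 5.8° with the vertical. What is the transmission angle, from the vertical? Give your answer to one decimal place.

Snell's law: sin θ₂ = (V₂/V₁)·sin θ₁ = (1.998/0.469)·sin 5.8° = 0.4305.
θ₂ = arcsin 0.4305 = 25.50° from the normal.

25.5°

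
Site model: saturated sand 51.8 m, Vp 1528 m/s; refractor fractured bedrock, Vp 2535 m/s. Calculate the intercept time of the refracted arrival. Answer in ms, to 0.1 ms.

tᵢ = 2h·√(V₂²−V₁²)/(V₁V₂).
√(V₂²−V₁²) = √(2535²−1528²) = 2022.7 m/s.
tᵢ = 2·51.8·2022.7/(1528·2535) = 0.05410 s.

54.1 ms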